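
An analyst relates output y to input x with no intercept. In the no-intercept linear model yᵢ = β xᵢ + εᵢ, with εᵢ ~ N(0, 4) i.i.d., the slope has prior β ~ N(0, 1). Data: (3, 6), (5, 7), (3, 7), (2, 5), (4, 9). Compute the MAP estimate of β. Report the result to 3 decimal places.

log p(β | y) = −Σ(yᵢ − βxᵢ)²/(2·4) − β²/(2·1) + const.
Setting the derivative to zero: Σxᵢ(yᵢ − βxᵢ)/4 − β/1 = 0, so β = Σxᵢyᵢ / (Σxᵢ² + σ²/τ²).
Σxᵢyᵢ = 3·6 + 5·7 + 3·7 + 2·5 + 4·9 = 120; Σxᵢ² = 63; σ²/τ² = 4.
β̂_MAP = 120 / (63 + 4) = 120/67 ≈ 1.791.

β̂_MAP = 1.791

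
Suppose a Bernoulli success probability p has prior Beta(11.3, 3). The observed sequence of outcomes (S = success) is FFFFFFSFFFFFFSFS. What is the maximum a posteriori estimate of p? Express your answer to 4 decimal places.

Prior: Beta(11.3, 3).
Data: 3 successes in 16 trials (from the sequence). The binomial likelihood contributes p^3(1−p)^13, so the posterior is Beta(11.3+3, 3+13) = Beta(14.3, 16).
For Beta(a, b) with a, b > 1 the mode is (a−1)/(a+b−2) = 13.3/28.3 ≈ 0.4700.

p̂_MAP = 0.4700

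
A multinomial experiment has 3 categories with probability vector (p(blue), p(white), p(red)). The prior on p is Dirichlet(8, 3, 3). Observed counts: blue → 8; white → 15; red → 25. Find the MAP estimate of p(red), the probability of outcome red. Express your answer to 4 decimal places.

The posterior is Dirichlet(αᵢ + nᵢ) = Dirichlet(16, 18, 28).
For a Dirichlet(a₁,…,a_K) with all aᵢ > 1, the mode has j-th component (aⱼ − 1)/(Σaᵢ − K).
Here Σaᵢ = 62 and K = 3, so p(red) = (28 − 1)/(62 − 3) = 27/59 ≈ 0.4576.

MAP estimate of p(red) = 0.4576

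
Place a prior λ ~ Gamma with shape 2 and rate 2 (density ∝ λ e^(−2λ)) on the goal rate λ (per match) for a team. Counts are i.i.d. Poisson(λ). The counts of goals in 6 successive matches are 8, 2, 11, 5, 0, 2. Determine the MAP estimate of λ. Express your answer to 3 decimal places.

Σxᵢ = 8+2+11+5+0+2 = 28, with n = 6.
Posterior ∝ λe^(−2λ) · λ^28e^(−6λ) = λ^29e^(−8λ), i.e. Gamma(shape=30, rate=8).
The mode of a Gamma(a, b) with a ≥ 1 (shape–rate) is (a−1)/b = 29/8 ≈ 3.625.

λ̂_MAP = 3.625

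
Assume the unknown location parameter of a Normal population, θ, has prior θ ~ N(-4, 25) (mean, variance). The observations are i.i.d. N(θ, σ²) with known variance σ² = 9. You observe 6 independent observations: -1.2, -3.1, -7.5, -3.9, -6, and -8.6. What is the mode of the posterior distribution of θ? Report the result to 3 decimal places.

n = 6; x̄ = ((-1.2) + (-3.1) + (-7.5) + (-3.9) + (-6) + (-8.6))/6 = -30.3/6 = -5.05.
For a Normal prior and Normal likelihood with known variance, the posterior is Normal; its mode equals its mean, the precision-weighted average.
Prior precision 1/σ₀² = 1/25 = 0.04; data precision n/σ² = 6/9 = 2/3.
θ̂ = (0.04·(-4) + (2/3)·(-5.05)) / (0.04 + 2/3) = (-529/150)/(53/75) = -529/106 ≈ -4.991.

θ̂_MAP = -4.991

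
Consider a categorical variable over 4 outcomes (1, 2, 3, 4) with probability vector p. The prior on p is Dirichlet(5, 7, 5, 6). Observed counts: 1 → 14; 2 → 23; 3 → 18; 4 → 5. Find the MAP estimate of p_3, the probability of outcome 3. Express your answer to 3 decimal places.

The posterior is Dirichlet(αᵢ + nᵢ) = Dirichlet(19, 30, 23, 11).
For a Dirichlet(a₁,…,a_K) with all aᵢ > 1, the mode has j-th component (aⱼ − 1)/(Σaᵢ − K).
Here Σaᵢ = 83 and K = 4, so p_3 = (23 − 1)/(83 − 4) = 22/79 ≈ 0.278.

MAP estimate: 0.278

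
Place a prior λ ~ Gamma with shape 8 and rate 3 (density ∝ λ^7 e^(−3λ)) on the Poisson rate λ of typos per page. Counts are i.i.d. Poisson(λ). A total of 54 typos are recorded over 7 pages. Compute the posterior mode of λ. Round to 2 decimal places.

Σxᵢ = 54, n = 7.
Posterior ∝ λ^7e^(−3λ) · λ^54e^(−7λ) = λ^61e^(−10λ), i.e. Gamma(shape=62, rate=10).
The mode of a Gamma(a, b) with a ≥ 1 (shape–rate) is (a−1)/b = 61/10 ≈ 6.10.

λ̂_MAP = 6.10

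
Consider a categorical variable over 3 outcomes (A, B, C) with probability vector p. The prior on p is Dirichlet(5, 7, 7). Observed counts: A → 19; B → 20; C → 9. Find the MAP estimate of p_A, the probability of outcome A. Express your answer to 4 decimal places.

MAP estimate of p_A = 0.3594

The posterior is Dirichlet(αᵢ + nᵢ) = Dirichlet(24, 27, 16).
For a Dirichlet(a₁,…,a_K) with all aᵢ > 1, the mode has j-th component (aⱼ − 1)/(Σaᵢ − K).
Here Σaᵢ = 67 and K = 3, so p_A = (24 − 1)/(67 − 3) = 23/64 ≈ 0.3594.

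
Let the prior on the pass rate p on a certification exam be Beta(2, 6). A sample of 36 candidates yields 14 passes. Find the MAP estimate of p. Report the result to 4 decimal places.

p̂_MAP = 0.3571

Prior: Beta(2, 6).
Data: 14 successes in 36 trials. The binomial likelihood contributes p^14(1−p)^22, so the posterior is Beta(2+14, 6+22) = Beta(16, 28).
For Beta(a, b) with a, b > 1 the mode is (a−1)/(a+b−2) = 15/42 ≈ 0.3571.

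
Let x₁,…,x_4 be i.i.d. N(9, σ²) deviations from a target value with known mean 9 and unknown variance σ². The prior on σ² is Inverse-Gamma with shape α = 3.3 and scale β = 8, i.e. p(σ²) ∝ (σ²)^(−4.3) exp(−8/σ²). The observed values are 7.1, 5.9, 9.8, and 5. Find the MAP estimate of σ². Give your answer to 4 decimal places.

σ̂²_MAP = 3.6397

Sum of squared deviations about the known mean: SS = (7.1−9)² + (5.9−9)² + (9.8−9)² + (5−9)² = 29.86.
The Normal likelihood contributes (σ²)^(−n/2) exp(−SS/(2σ²)), so the posterior is Inverse-Gamma(α + n/2, β + SS/2) = Inverse-Gamma(5.3, 22.93).
The mode of Inverse-Gamma(a, b) is b/(a+1) = 22.93/6.3 ≈ 3.6397.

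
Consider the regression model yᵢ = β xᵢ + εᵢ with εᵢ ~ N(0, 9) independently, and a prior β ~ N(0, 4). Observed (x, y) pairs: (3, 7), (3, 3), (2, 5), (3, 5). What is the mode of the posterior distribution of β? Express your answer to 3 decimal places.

β̂_MAP = 1.654

log p(β | y) = −Σ(yᵢ − βxᵢ)²/(2·9) − β²/(2·4) + const.
Setting the derivative to zero: Σxᵢ(yᵢ − βxᵢ)/9 − β/4 = 0, so β = Σxᵢyᵢ / (Σxᵢ² + σ²/τ²).
Σxᵢyᵢ = 3·7 + 3·3 + 2·5 + 3·5 = 55; Σxᵢ² = 31; σ²/τ² = 2.25.
β̂_MAP = 55 / (31 + 2.25) = 55/33.25 ≈ 1.654.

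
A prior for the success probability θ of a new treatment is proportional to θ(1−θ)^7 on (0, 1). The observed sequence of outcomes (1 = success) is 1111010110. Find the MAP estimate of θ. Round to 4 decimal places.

θ̂_MAP = 0.4444

The prior density ∝ θ(1−θ)^7 is the kernel of Beta(2, 8).
Data: 7 successes in 10 trials (from the sequence). The binomial likelihood contributes θ^7(1−θ)^3, so the posterior is Beta(2+7, 8+3) = Beta(9, 11).
For Beta(a, b) with a, b > 1 the mode is (a−1)/(a+b−2) = 8/18 ≈ 0.4444.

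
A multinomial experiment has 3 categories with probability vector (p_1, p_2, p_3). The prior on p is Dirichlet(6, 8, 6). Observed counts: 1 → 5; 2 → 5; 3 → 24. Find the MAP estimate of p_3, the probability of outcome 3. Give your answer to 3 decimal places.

MAP estimate: 0.569

The posterior is Dirichlet(αᵢ + nᵢ) = Dirichlet(11, 13, 30).
For a Dirichlet(a₁,…,a_K) with all aᵢ > 1, the mode has j-th component (aⱼ − 1)/(Σaᵢ − K).
Here Σaᵢ = 54 and K = 3, so p_3 = (30 − 1)/(54 − 3) = 29/51 ≈ 0.569.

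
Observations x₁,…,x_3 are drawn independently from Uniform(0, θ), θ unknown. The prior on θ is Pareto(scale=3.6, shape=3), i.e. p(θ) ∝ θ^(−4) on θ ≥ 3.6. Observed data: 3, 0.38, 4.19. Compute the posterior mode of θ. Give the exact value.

The Uniform(0, θ) likelihood is θ^(−n) for θ ≥ max(xᵢ), zero otherwise. Here max(xᵢ) = 4.19.
Posterior ∝ θ^(−4) · θ^(−3) = θ^(−7) on θ ≥ max(3.6, 4.19) = 4.19.
This density is strictly decreasing in θ, so the posterior mode lies at the lower boundary of the support.

θ̂_MAP = 4.19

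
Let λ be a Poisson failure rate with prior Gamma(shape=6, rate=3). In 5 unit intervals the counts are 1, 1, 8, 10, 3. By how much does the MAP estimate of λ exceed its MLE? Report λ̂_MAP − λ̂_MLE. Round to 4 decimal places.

MAP − MLE = -1.1000

Σxᵢ = 23. Posterior is Gamma(29, 8); MAP = (29−1)/8 = 28/8 ≈ 3.50000.
MLE = x̄ = 23/5 ≈ 4.60000.
Difference = 28/8 − 23/5 = -11/10 ≈ -1.1000.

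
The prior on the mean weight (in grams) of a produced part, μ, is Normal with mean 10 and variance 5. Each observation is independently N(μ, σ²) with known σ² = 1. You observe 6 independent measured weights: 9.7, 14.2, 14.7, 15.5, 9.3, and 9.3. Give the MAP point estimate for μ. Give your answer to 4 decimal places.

μ̂_MAP = 12.0484

n = 6; x̄ = (9.7 + 14.2 + 14.7 + 15.5 + 9.3 + 9.3)/6 = 72.7/6 = 727/60 ≈ 12.1167.
For a Normal prior and Normal likelihood with known variance, the posterior is Normal; its mode equals its mean, the precision-weighted average.
Prior precision 1/σ₀² = 1/5 = 0.2; data precision n/σ² = 6/1 = 6.
μ̂ = (0.2·10 + 6·(727/60)) / (0.2 + 6) = 74.7/6.2 = 747/62 ≈ 12.0484.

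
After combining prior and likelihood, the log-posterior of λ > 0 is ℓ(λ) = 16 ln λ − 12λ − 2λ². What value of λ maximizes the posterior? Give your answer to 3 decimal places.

ℓ'(λ) = 16/λ − 12 − 4λ. Setting this to zero and multiplying by λ: 4λ² + 12λ − 16 = 0.
λ = (−12 + √(12² + 4·4·16)) / (2·4) = (−12 + √400) / 8 = (−12 + 20)/8 = 1.
ℓ''(λ) = −16/λ² − 4 < 0, confirming a maximum.

λ̂_MAP = 1.000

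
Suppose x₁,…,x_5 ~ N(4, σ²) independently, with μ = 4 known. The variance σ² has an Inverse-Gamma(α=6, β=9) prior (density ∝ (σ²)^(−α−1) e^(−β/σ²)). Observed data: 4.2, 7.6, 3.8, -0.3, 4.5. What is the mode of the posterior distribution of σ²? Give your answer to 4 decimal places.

Sum of squared deviations about the known mean: SS = (4.2−4)² + (7.6−4)² + (3.8−4)² + (-0.3−4)² + (4.5−4)² = 31.78.
The Normal likelihood contributes (σ²)^(−n/2) exp(−SS/(2σ²)), so the posterior is Inverse-Gamma(α + n/2, β + SS/2) = Inverse-Gamma(8.5, 24.89).
The mode of Inverse-Gamma(a, b) is b/(a+1) = 24.89/9.5 ≈ 2.6200.

σ̂²_MAP = 2.6200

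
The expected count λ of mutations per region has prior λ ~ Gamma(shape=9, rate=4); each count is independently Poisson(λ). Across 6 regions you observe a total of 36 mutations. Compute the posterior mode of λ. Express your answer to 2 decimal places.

Σxᵢ = 36, n = 6.
Posterior ∝ λ^8e^(−4λ) · λ^36e^(−6λ) = λ^44e^(−10λ), i.e. Gamma(shape=45, rate=10).
The mode of a Gamma(a, b) with a ≥ 1 (shape–rate) is (a−1)/b = 44/10 ≈ 4.40.

λ̂_MAP = 4.40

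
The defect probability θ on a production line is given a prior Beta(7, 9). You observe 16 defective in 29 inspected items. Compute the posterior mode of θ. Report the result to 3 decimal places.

Prior: Beta(7, 9).
Data: 16 successes in 29 trials. The binomial likelihood contributes θ^16(1−θ)^13, so the posterior is Beta(7+16, 9+13) = Beta(23, 22).
For Beta(a, b) with a, b > 1 the mode is (a−1)/(a+b−2) = 22/43 ≈ 0.512.

θ̂_MAP = 0.512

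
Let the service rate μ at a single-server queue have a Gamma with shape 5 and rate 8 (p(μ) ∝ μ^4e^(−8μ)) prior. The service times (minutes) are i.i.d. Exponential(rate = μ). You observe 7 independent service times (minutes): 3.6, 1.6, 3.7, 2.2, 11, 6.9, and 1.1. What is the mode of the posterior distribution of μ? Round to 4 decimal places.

The Exponential(rate=μ) likelihood is ∝ μ^n e^(−μΣtᵢ). Here n = 7 and Σtᵢ = 3.6 + 1.6 + 3.7 + 2.2 + 11 + 6.9 + 1.1 = 30.1.
Posterior ∝ μ^4e^(−8μ) · μ^7e^(−30.1μ) = μ^11e^(−38.1μ), i.e. Gamma(12, 38.1).
Mode = (a−1)/b = 11/38.1 ≈ 0.2887.

μ̂_MAP = 0.2887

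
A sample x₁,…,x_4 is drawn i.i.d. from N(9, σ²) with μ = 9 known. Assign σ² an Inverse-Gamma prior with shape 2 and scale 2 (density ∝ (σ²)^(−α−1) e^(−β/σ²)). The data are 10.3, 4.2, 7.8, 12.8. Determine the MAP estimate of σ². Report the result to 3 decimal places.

Sum of squared deviations about the known mean: SS = (10.3−9)² + (4.2−9)² + (7.8−9)² + (12.8−9)² = 40.61.
The Normal likelihood contributes (σ²)^(−n/2) exp(−SS/(2σ²)), so the posterior is Inverse-Gamma(α + n/2, β + SS/2) = Inverse-Gamma(4, 22.305).
The mode of Inverse-Gamma(a, b) is b/(a+1) = 22.305/5 ≈ 4.461.

σ̂²_MAP = 4.461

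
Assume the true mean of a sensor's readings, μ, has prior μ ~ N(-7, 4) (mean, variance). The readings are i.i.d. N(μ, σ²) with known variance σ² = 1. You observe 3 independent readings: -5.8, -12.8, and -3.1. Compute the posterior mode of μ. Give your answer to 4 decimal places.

n = 3; x̄ = ((-5.8) + (-12.8) + (-3.1))/3 = -21.7/3 = -217/30 ≈ -7.2333.
For a Normal prior and Normal likelihood with known variance, the posterior is Normal; its mode equals its mean, the precision-weighted average.
Prior precision 1/σ₀² = 1/4 = 0.25; data precision n/σ² = 3/1 = 3.
μ̂ = (0.25·(-7) + 3·(-217/30)) / (0.25 + 3) = (-23.45)/3.25 = -469/65 ≈ -7.2154.

μ̂_MAP = -7.2154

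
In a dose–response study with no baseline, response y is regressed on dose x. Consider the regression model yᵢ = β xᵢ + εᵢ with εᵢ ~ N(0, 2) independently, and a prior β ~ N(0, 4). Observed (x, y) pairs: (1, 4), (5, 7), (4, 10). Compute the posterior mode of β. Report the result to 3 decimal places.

β̂_MAP = 1.859

log p(β | y) = −Σ(yᵢ − βxᵢ)²/(2·2) − β²/(2·4) + const.
Setting the derivative to zero: Σxᵢ(yᵢ − βxᵢ)/2 − β/4 = 0, so β = Σxᵢyᵢ / (Σxᵢ² + σ²/τ²).
Σxᵢyᵢ = 1·4 + 5·7 + 4·10 = 79; Σxᵢ² = 42; σ²/τ² = 0.5.
β̂_MAP = 79 / (42 + 0.5) = 79/42.5 ≈ 1.859.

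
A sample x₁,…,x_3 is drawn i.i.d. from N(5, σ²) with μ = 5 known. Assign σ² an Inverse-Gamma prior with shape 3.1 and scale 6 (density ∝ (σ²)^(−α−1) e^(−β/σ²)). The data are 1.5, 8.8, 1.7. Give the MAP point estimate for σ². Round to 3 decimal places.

σ̂²_MAP = 4.427

Sum of squared deviations about the known mean: SS = (1.5−5)² + (8.8−5)² + (1.7−5)² = 37.58.
The Normal likelihood contributes (σ²)^(−n/2) exp(−SS/(2σ²)), so the posterior is Inverse-Gamma(α + n/2, β + SS/2) = Inverse-Gamma(4.6, 24.79).
The mode of Inverse-Gamma(a, b) is b/(a+1) = 24.79/5.6 ≈ 4.427.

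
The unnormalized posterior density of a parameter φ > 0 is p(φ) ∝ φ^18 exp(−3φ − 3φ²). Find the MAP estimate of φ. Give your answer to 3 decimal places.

φ̂_MAP = 1.500

ℓ'(φ) = 18/φ − 3 − 6φ. Setting this to zero and multiplying by φ: 6φ² + 3φ − 18 = 0.
φ = (−3 + √(3² + 4·6·18)) / (2·6) = (−3 + √441) / 12 = (−3 + 21)/12 = 3/2.
ℓ''(φ) = −18/φ² − 6 < 0, confirming a maximum.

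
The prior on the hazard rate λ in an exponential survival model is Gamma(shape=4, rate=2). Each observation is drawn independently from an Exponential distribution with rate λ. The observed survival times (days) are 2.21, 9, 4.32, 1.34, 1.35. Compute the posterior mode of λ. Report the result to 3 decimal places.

λ̂_MAP = 0.396

The Exponential(rate=λ) likelihood is ∝ λ^n e^(−λΣtᵢ). Here n = 5 and Σtᵢ = 2.21 + 9 + 4.32 + 1.34 + 1.35 = 18.22.
Posterior ∝ λ^3e^(−2λ) · λ^5e^(−18.22λ) = λ^8e^(−20.22λ), i.e. Gamma(9, 20.22).
Mode = (a−1)/b = 8/20.22 ≈ 0.396.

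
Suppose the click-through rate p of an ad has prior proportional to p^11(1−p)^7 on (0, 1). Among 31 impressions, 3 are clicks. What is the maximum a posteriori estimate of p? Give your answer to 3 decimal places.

p̂_MAP = 0.286

The prior density ∝ p^11(1−p)^7 is the kernel of Beta(12, 8).
Data: 3 successes in 31 trials. The binomial likelihood contributes p^3(1−p)^28, so the posterior is Beta(12+3, 8+28) = Beta(15, 36).
For Beta(a, b) with a, b > 1 the mode is (a−1)/(a+b−2) = 14/49 ≈ 0.286.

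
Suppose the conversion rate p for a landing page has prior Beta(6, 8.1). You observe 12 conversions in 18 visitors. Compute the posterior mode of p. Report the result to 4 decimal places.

p̂_MAP = 0.5648

Prior: Beta(6, 8.1).
Data: 12 successes in 18 trials. The binomial likelihood contributes p^12(1−p)^6, so the posterior is Beta(6+12, 8.1+6) = Beta(18, 14.1).
For Beta(a, b) with a, b > 1 the mode is (a−1)/(a+b−2) = 17/30.1 ≈ 0.5648.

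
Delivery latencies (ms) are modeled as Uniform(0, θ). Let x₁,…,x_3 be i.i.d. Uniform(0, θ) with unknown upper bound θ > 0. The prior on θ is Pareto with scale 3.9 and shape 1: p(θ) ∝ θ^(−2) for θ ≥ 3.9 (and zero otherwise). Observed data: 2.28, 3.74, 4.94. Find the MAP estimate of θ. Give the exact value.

The Uniform(0, θ) likelihood is θ^(−n) for θ ≥ max(xᵢ), zero otherwise. Here max(xᵢ) = 4.94.
Posterior ∝ θ^(−2) · θ^(−3) = θ^(−5) on θ ≥ max(3.9, 4.94) = 4.94.
This density is strictly decreasing in θ, so the posterior mode lies at the lower boundary of the support.

θ̂_MAP = 4.94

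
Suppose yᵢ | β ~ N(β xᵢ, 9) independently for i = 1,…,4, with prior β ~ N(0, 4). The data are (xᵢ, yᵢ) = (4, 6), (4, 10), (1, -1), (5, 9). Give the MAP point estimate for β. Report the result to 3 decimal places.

log p(β | y) = −Σ(yᵢ − βxᵢ)²/(2·9) − β²/(2·4) + const.
Setting the derivative to zero: Σxᵢ(yᵢ − βxᵢ)/9 − β/4 = 0, so β = Σxᵢyᵢ / (Σxᵢ² + σ²/τ²).
Σxᵢyᵢ = 4·6 + 4·10 + 1·(-1) + 5·9 = 108; Σxᵢ² = 58; σ²/τ² = 2.25.
β̂_MAP = 108 / (58 + 2.25) = 108/60.25 ≈ 1.793.

β̂_MAP = 1.793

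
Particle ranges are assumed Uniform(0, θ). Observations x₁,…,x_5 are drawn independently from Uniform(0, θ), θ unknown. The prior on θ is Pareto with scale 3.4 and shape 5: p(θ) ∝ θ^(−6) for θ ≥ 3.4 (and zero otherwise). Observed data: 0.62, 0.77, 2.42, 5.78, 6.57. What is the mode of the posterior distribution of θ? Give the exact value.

The Uniform(0, θ) likelihood is θ^(−n) for θ ≥ max(xᵢ), zero otherwise. Here max(xᵢ) = 6.57.
Posterior ∝ θ^(−6) · θ^(−5) = θ^(−11) on θ ≥ max(3.4, 6.57) = 6.57.
This density is strictly decreasing in θ, so the posterior mode lies at the lower boundary of the support.

θ̂_MAP = 6.57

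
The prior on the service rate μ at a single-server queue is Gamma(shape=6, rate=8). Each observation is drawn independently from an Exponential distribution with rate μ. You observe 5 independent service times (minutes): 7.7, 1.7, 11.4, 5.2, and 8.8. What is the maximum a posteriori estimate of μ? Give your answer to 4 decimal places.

The Exponential(rate=μ) likelihood is ∝ μ^n e^(−μΣtᵢ). Here n = 5 and Σtᵢ = 7.7 + 1.7 + 11.4 + 5.2 + 8.8 = 34.8.
Posterior ∝ μ^5e^(−8μ) · μ^5e^(−34.8μ) = μ^10e^(−42.8μ), i.e. Gamma(11, 42.8).
Mode = (a−1)/b = 10/42.8 ≈ 0.2336.

μ̂_MAP = 0.2336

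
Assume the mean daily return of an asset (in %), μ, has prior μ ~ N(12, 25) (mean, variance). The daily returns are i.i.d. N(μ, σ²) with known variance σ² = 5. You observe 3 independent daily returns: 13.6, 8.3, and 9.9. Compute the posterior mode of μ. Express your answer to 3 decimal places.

n = 3; x̄ = (13.6 + 8.3 + 9.9)/3 = 31.8/3 = 10.6.
For a Normal prior and Normal likelihood with known variance, the posterior is Normal; its mode equals its mean, the precision-weighted average.
Prior precision 1/σ₀² = 1/25 = 0.04; data precision n/σ² = 3/5 = 0.6.
μ̂ = (0.04·12 + 0.6·10.6) / (0.04 + 0.6) = 6.84/0.64 = 10.6875 ≈ 10.688.

μ̂_MAP = 10.688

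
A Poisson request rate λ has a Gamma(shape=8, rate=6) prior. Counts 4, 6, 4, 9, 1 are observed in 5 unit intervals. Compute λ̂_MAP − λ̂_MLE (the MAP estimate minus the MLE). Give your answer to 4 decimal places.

Σxᵢ = 24. Posterior is Gamma(32, 11); MAP = (32−1)/11 = 31/11 ≈ 2.81818.
MLE = x̄ = 24/5 ≈ 4.80000.
Difference = 31/11 − 24/5 = -109/55 ≈ -1.9818.

MAP − MLE = -1.9818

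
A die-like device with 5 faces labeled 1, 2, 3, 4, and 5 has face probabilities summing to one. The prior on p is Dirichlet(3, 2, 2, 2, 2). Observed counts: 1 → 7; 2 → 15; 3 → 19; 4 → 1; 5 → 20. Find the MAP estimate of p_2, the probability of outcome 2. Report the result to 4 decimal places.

The posterior is Dirichlet(αᵢ + nᵢ) = Dirichlet(10, 17, 21, 3, 22).
For a Dirichlet(a₁,…,a_K) with all aᵢ > 1, the mode has j-th component (aⱼ − 1)/(Σaᵢ − K).
Here Σaᵢ = 73 and K = 5, so p_2 = (17 − 1)/(73 − 5) = 16/68 ≈ 0.2353.

MAP estimate: 0.2353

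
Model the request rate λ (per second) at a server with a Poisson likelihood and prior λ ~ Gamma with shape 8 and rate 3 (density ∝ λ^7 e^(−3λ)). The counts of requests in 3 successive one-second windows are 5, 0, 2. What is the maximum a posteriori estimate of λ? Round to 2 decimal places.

Σxᵢ = 5+0+2 = 7, with n = 3.
Posterior ∝ λ^7e^(−3λ) · λ^7e^(−3λ) = λ^14e^(−6λ), i.e. Gamma(shape=15, rate=6).
The mode of a Gamma(a, b) with a ≥ 1 (shape–rate) is (a−1)/b = 14/6 ≈ 2.33.

λ̂_MAP = 2.33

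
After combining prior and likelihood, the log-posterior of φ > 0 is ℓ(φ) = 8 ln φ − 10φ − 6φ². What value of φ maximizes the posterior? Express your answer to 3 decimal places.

φ̂_MAP = 0.500

ℓ'(φ) = 8/φ − 10 − 12φ. Setting this to zero and multiplying by φ: 12φ² + 10φ − 8 = 0.
φ = (−10 + √(10² + 4·12·8)) / (2·12) = (−10 + √484) / 24 = (−10 + 22)/24 = 1/2.
ℓ''(φ) = −8/φ² − 12 < 0, confirming a maximum.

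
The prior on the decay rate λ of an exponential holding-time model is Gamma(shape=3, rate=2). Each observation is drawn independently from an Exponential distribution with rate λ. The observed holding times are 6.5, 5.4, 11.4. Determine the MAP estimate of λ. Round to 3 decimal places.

λ̂_MAP = 0.198

The Exponential(rate=λ) likelihood is ∝ λ^n e^(−λΣtᵢ). Here n = 3 and Σtᵢ = 6.5 + 5.4 + 11.4 = 23.3.
Posterior ∝ λ^2e^(−2λ) · λ^3e^(−23.3λ) = λ^5e^(−25.3λ), i.e. Gamma(6, 25.3).
Mode = (a−1)/b = 5/25.3 ≈ 0.198.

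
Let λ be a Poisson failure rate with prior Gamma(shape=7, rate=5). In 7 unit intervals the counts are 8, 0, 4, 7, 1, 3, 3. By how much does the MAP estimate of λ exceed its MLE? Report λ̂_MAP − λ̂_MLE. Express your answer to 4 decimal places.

Σxᵢ = 26. Posterior is Gamma(33, 12); MAP = (33−1)/12 = 32/12 ≈ 2.66667.
MLE = x̄ = 26/7 ≈ 3.71429.
Difference = 32/12 − 26/7 = -22/21 ≈ -1.0476.

MAP − MLE = -1.0476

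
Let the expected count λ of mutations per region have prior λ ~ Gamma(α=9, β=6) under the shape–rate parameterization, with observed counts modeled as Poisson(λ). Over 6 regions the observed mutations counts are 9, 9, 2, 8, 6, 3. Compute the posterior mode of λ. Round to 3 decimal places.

λ̂_MAP = 3.750

Σxᵢ = 9+9+2+8+6+3 = 37, with n = 6.
Posterior ∝ λ^8e^(−6λ) · λ^37e^(−6λ) = λ^45e^(−12λ), i.e. Gamma(shape=46, rate=12).
The mode of a Gamma(a, b) with a ≥ 1 (shape–rate) is (a−1)/b = 45/12 ≈ 3.750.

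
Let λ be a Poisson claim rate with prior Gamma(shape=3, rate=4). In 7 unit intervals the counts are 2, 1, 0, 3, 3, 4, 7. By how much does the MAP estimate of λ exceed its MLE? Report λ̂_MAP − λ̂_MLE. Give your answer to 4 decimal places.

MAP − MLE = -0.8571

Σxᵢ = 20. Posterior is Gamma(23, 11); MAP = (23−1)/11 = 22/11 ≈ 2.00000.
MLE = x̄ = 20/7 ≈ 2.85714.
Difference = 22/11 − 20/7 = -6/7 ≈ -0.8571.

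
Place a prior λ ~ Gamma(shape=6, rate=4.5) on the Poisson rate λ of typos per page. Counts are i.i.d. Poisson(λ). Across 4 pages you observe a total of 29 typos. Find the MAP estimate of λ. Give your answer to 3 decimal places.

λ̂_MAP = 4.000

Σxᵢ = 29, n = 4.
Posterior ∝ λ^5e^(−4.5λ) · λ^29e^(−4λ) = λ^34e^(−8.5λ), i.e. Gamma(shape=35, rate=8.5).
The mode of a Gamma(a, b) with a ≥ 1 (shape–rate) is (a−1)/b = 34/8.5 ≈ 4.000.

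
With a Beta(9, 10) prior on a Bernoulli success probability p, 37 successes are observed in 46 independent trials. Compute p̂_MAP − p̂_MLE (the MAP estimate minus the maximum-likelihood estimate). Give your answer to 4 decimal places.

MAP − MLE = -0.0901

Posterior is Beta(46, 19); MAP = (46−1)/(65−2) = 45/63 ≈ 0.71429.
MLE ignores the prior: p̂_MLE = k/n = 37/46 ≈ 0.80435.
Difference = 45/63 − 37/46 = -29/322 ≈ -0.0901.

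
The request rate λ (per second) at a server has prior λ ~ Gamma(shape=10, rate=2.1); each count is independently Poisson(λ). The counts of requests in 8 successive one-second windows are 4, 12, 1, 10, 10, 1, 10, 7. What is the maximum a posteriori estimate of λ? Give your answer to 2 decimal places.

λ̂_MAP = 6.34

Σxᵢ = 4+12+1+10+10+1+10+7 = 55, with n = 8.
Posterior ∝ λ^9e^(−2.1λ) · λ^55e^(−8λ) = λ^64e^(−10.1λ), i.e. Gamma(shape=65, rate=10.1).
The mode of a Gamma(a, b) with a ≥ 1 (shape–rate) is (a−1)/b = 64/10.1 ≈ 6.34.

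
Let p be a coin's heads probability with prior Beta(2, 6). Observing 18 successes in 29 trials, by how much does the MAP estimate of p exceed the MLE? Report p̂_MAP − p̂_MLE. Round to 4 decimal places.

MAP − MLE = -0.0778

Posterior is Beta(20, 17); MAP = (20−1)/(37−2) = 19/35 ≈ 0.54286.
MLE ignores the prior: p̂_MLE = k/n = 18/29 ≈ 0.62069.
Difference = 19/35 − 18/29 = -79/1015 ≈ -0.0778.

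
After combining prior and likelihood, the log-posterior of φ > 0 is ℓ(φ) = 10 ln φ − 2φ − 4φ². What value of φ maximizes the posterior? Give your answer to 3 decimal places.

φ̂_MAP = 1.000

ℓ'(φ) = 10/φ − 2 − 8φ. Setting this to zero and multiplying by φ: 8φ² + 2φ − 10 = 0.
φ = (−2 + √(2² + 4·8·10)) / (2·8) = (−2 + √324) / 16 = (−2 + 18)/16 = 1.
ℓ''(φ) = −10/φ² − 8 < 0, confirming a maximum.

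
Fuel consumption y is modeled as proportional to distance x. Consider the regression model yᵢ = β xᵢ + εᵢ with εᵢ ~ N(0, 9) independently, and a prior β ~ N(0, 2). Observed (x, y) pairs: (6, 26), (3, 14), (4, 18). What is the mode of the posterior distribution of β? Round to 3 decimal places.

β̂_MAP = 4.122

log p(β | y) = −Σ(yᵢ − βxᵢ)²/(2·9) − β²/(2·2) + const.
Setting the derivative to zero: Σxᵢ(yᵢ − βxᵢ)/9 − β/2 = 0, so β = Σxᵢyᵢ / (Σxᵢ² + σ²/τ²).
Σxᵢyᵢ = 6·26 + 3·14 + 4·18 = 270; Σxᵢ² = 61; σ²/τ² = 4.5.
β̂_MAP = 270 / (61 + 4.5) = 270/65.5 ≈ 4.122.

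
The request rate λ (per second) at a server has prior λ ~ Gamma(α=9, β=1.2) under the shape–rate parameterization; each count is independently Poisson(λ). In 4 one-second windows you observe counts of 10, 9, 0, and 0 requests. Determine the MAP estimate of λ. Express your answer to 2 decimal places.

λ̂_MAP = 5.19

Σxᵢ = 10+9+0+0 = 19, with n = 4.
Posterior ∝ λ^8e^(−1.2λ) · λ^19e^(−4λ) = λ^27e^(−5.2λ), i.e. Gamma(shape=28, rate=5.2).
The mode of a Gamma(a, b) with a ≥ 1 (shape–rate) is (a−1)/b = 27/5.2 ≈ 5.19.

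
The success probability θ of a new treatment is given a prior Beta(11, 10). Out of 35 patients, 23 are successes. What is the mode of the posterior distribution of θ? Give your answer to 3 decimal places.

θ̂_MAP = 0.611

Prior: Beta(11, 10).
Data: 23 successes in 35 trials. The binomial likelihood contributes θ^23(1−θ)^12, so the posterior is Beta(11+23, 10+12) = Beta(34, 22).
For Beta(a, b) with a, b > 1 the mode is (a−1)/(a+b−2) = 33/54 ≈ 0.611.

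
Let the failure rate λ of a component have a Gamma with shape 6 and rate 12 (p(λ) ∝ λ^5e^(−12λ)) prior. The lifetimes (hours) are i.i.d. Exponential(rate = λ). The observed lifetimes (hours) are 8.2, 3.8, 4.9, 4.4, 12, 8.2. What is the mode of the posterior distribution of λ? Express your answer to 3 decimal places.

The Exponential(rate=λ) likelihood is ∝ λ^n e^(−λΣtᵢ). Here n = 6 and Σtᵢ = 8.2 + 3.8 + 4.9 + 4.4 + 12 + 8.2 = 41.5.
Posterior ∝ λ^5e^(−12λ) · λ^6e^(−41.5λ) = λ^11e^(−53.5λ), i.e. Gamma(12, 53.5).
Mode = (a−1)/b = 11/53.5 ≈ 0.206.

λ̂_MAP = 0.206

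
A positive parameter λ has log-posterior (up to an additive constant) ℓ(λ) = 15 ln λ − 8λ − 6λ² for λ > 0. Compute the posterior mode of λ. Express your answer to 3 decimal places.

λ̂_MAP = 0.833

ℓ'(λ) = 15/λ − 8 − 12λ. Setting this to zero and multiplying by λ: 12λ² + 8λ − 15 = 0.
λ = (−8 + √(8² + 4·12·15)) / (2·12) = (−8 + √784) / 24 = (−8 + 28)/24 = 5/6.
ℓ''(λ) = −15/λ² − 12 < 0, confirming a maximum.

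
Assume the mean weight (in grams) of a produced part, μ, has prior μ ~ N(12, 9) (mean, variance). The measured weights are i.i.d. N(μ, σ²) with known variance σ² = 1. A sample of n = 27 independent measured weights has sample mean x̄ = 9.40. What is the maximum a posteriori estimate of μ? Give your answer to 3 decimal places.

n = 27, x̄ = 9.40.
For a Normal prior and Normal likelihood with known variance, the posterior is Normal; its mode equals its mean, the precision-weighted average.
Prior precision 1/σ₀² = 1/9; data precision n/σ² = 27/1 = 27.
μ̂ = ((1/9)·12 + 27·9.4) / (1/9 + 27) = (3827/15)/(244/9) = 11481/1220 ≈ 9.411.

μ̂_MAP = 9.411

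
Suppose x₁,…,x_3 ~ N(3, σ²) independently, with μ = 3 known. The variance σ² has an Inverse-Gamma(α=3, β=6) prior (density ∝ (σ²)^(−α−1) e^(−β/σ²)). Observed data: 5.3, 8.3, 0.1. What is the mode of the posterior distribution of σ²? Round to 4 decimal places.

σ̂²_MAP = 4.8900

Sum of squared deviations about the known mean: SS = (5.3−3)² + (8.3−3)² + (0.1−3)² = 41.79.
The Normal likelihood contributes (σ²)^(−n/2) exp(−SS/(2σ²)), so the posterior is Inverse-Gamma(α + n/2, β + SS/2) = Inverse-Gamma(4.5, 26.895).
The mode of Inverse-Gamma(a, b) is b/(a+1) = 26.895/5.5 ≈ 4.8900.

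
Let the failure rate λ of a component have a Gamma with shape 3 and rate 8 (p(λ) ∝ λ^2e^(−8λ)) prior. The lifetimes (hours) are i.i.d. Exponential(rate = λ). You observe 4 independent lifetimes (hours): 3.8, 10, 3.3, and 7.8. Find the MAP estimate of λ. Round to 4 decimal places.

λ̂_MAP = 0.1824

The Exponential(rate=λ) likelihood is ∝ λ^n e^(−λΣtᵢ). Here n = 4 and Σtᵢ = 3.8 + 10 + 3.3 + 7.8 = 24.9.
Posterior ∝ λ^2e^(−8λ) · λ^4e^(−24.9λ) = λ^6e^(−32.9λ), i.e. Gamma(7, 32.9).
Mode = (a−1)/b = 6/32.9 ≈ 0.1824.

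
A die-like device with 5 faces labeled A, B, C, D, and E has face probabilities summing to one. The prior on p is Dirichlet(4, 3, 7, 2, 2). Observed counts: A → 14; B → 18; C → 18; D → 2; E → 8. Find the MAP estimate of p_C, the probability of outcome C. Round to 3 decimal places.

MAP estimate of p_C = 0.329

The posterior is Dirichlet(αᵢ + nᵢ) = Dirichlet(18, 21, 25, 4, 10).
For a Dirichlet(a₁,…,a_K) with all aᵢ > 1, the mode has j-th component (aⱼ − 1)/(Σaᵢ − K).
Here Σaᵢ = 78 and K = 5, so p_C = (25 − 1)/(78 − 5) = 24/73 ≈ 0.329.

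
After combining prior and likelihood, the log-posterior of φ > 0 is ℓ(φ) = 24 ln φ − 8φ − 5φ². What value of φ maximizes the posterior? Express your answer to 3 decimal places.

ℓ'(φ) = 24/φ − 8 − 10φ. Setting this to zero and multiplying by φ: 10φ² + 8φ − 24 = 0.
φ = (−8 + √(8² + 4·10·24)) / (2·10) = (−8 + √1024) / 20 = (−8 + 32)/20 = 6/5.
ℓ''(φ) = −24/φ² − 10 < 0, confirming a maximum.

φ̂_MAP = 1.200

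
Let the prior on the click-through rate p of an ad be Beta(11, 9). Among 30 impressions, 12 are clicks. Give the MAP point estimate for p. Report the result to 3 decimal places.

Prior: Beta(11, 9).
Data: 12 successes in 30 trials. The binomial likelihood contributes p^12(1−p)^18, so the posterior is Beta(11+12, 9+18) = Beta(23, 27).
For Beta(a, b) with a, b > 1 the mode is (a−1)/(a+b−2) = 22/48 ≈ 0.458.

p̂_MAP = 0.458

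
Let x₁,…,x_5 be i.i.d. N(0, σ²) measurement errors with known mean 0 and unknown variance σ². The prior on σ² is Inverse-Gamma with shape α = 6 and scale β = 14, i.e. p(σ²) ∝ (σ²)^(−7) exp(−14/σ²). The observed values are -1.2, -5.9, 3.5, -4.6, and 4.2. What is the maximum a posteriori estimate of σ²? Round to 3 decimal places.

Sum of squared deviations about the known mean: SS = (-1.2−0)² + (-5.9−0)² + (3.5−0)² + (-4.6−0)² + (4.2−0)² = 87.3.
The Normal likelihood contributes (σ²)^(−n/2) exp(−SS/(2σ²)), so the posterior is Inverse-Gamma(α + n/2, β + SS/2) = Inverse-Gamma(8.5, 57.65).
The mode of Inverse-Gamma(a, b) is b/(a+1) = 57.65/9.5 ≈ 6.068.

σ̂²_MAP = 6.068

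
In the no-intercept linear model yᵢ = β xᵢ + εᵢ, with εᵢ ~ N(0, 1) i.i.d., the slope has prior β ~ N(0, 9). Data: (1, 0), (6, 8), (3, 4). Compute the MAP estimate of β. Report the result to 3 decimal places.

β̂_MAP = 1.301

log p(β | y) = −Σ(yᵢ − βxᵢ)²/(2·1) − β²/(2·9) + const.
Setting the derivative to zero: Σxᵢ(yᵢ − βxᵢ)/1 − β/9 = 0, so β = Σxᵢyᵢ / (Σxᵢ² + σ²/τ²).
Σxᵢyᵢ = 1·0 + 6·8 + 3·4 = 60; Σxᵢ² = 46; σ²/τ² = 1/9.
β̂_MAP = 60 / (46 + 1/9) = 60/(415/9) = 108/83 ≈ 1.301.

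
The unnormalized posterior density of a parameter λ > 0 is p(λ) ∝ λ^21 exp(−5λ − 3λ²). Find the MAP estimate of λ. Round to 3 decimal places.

ℓ'(λ) = 21/λ − 5 − 6λ. Setting this to zero and multiplying by λ: 6λ² + 5λ − 21 = 0.
λ = (−5 + √(5² + 4·6·21)) / (2·6) = (−5 + √529) / 12 = (−5 + 23)/12 = 3/2.
ℓ''(λ) = −21/λ² − 6 < 0, confirming a maximum.

λ̂_MAP = 1.500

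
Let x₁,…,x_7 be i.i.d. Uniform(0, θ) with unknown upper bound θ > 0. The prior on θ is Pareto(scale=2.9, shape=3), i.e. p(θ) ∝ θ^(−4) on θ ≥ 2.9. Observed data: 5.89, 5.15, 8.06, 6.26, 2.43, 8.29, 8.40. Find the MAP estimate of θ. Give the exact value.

θ̂_MAP = 8.40

The Uniform(0, θ) likelihood is θ^(−n) for θ ≥ max(xᵢ), zero otherwise. Here max(xᵢ) = 8.40.
Posterior ∝ θ^(−4) · θ^(−7) = θ^(−11) on θ ≥ max(2.9, 8.40) = 8.40.
This density is strictly decreasing in θ, so the posterior mode lies at the lower boundary of the support.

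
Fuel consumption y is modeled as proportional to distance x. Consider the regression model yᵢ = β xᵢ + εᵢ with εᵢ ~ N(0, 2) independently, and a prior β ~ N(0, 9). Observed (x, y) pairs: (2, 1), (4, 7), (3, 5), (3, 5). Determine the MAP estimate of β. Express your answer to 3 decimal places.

log p(β | y) = −Σ(yᵢ − βxᵢ)²/(2·2) − β²/(2·9) + const.
Setting the derivative to zero: Σxᵢ(yᵢ − βxᵢ)/2 − β/9 = 0, so β = Σxᵢyᵢ / (Σxᵢ² + σ²/τ²).
Σxᵢyᵢ = 2·1 + 4·7 + 3·5 + 3·5 = 60; Σxᵢ² = 38; σ²/τ² = 2/9.
β̂_MAP = 60 / (38 + 2/9) = 60/(344/9) = 135/86 ≈ 1.570.

β̂_MAP = 1.570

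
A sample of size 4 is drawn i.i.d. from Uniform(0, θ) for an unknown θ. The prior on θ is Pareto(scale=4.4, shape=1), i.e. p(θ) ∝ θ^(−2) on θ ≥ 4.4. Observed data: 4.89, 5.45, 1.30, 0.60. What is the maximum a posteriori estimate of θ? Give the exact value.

θ̂_MAP = 5.45

The Uniform(0, θ) likelihood is θ^(−n) for θ ≥ max(xᵢ), zero otherwise. Here max(xᵢ) = 5.45.
Posterior ∝ θ^(−2) · θ^(−4) = θ^(−6) on θ ≥ max(4.4, 5.45) = 5.45.
This density is strictly decreasing in θ, so the posterior mode lies at the lower boundary of the support.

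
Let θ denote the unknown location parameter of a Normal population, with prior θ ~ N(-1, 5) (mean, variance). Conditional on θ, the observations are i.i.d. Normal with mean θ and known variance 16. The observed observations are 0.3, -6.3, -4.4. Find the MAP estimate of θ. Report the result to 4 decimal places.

θ̂_MAP = -2.1935

n = 3; x̄ = (0.3 + (-6.3) + (-4.4))/3 = -10.4/3 = -52/15 ≈ -3.4667.
For a Normal prior and Normal likelihood with known variance, the posterior is Normal; its mode equals its mean, the precision-weighted average.
Prior precision 1/σ₀² = 1/5 = 0.2; data precision n/σ² = 3/16 = 0.1875.
θ̂ = (0.2·(-1) + 0.1875·(-52/15)) / (0.2 + 0.1875) = (-0.85)/0.3875 = -68/31 ≈ -2.1935.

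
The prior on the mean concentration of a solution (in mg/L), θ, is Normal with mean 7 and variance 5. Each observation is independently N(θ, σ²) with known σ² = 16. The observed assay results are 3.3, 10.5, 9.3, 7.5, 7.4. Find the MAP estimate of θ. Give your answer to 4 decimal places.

n = 5; x̄ = (3.3 + 10.5 + 9.3 + 7.5 + 7.4)/5 = 38/5 = 7.6.
For a Normal prior and Normal likelihood with known variance, the posterior is Normal; its mode equals its mean, the precision-weighted average.
Prior precision 1/σ₀² = 1/5 = 0.2; data precision n/σ² = 5/16 = 0.3125.
θ̂ = (0.2·7 + 0.3125·7.6) / (0.2 + 0.3125) = 3.775/0.5125 = 302/41 ≈ 7.3659.

θ̂_MAP = 7.3659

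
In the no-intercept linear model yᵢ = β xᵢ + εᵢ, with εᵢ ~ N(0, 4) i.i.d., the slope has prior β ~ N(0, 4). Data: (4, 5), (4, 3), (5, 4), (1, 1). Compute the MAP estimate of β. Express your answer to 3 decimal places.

β̂_MAP = 0.898

log p(β | y) = −Σ(yᵢ − βxᵢ)²/(2·4) − β²/(2·4) + const.
Setting the derivative to zero: Σxᵢ(yᵢ − βxᵢ)/4 − β/4 = 0, so β = Σxᵢyᵢ / (Σxᵢ² + σ²/τ²).
Σxᵢyᵢ = 4·5 + 4·3 + 5·4 + 1·1 = 53; Σxᵢ² = 58; σ²/τ² = 1.
β̂_MAP = 53 / (58 + 1) = 53/59 ≈ 0.898.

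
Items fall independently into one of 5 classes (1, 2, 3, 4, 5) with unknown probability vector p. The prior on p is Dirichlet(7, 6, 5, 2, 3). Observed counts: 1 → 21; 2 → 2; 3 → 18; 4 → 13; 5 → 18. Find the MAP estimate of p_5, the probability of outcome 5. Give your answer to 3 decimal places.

The posterior is Dirichlet(αᵢ + nᵢ) = Dirichlet(28, 8, 23, 15, 21).
For a Dirichlet(a₁,…,a_K) with all aᵢ > 1, the mode has j-th component (aⱼ − 1)/(Σaᵢ − K).
Here Σaᵢ = 95 and K = 5, so p_5 = (21 − 1)/(95 − 5) = 20/90 ≈ 0.222.

MAP estimate: 0.222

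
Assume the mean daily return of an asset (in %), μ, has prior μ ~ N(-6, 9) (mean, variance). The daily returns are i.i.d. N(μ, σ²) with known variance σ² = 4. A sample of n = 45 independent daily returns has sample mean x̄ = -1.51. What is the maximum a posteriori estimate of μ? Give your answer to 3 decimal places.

n = 45, x̄ = -1.51.
For a Normal prior and Normal likelihood with known variance, the posterior is Normal; its mode equals its mean, the precision-weighted average.
Prior precision 1/σ₀² = 1/9; data precision n/σ² = 45/4 = 11.25.
μ̂ = ((1/9)·(-6) + 11.25·(-1.51)) / (1/9 + 11.25) = (-4237/240)/(409/36) = -12711/8180 ≈ -1.554.

μ̂_MAP = -1.554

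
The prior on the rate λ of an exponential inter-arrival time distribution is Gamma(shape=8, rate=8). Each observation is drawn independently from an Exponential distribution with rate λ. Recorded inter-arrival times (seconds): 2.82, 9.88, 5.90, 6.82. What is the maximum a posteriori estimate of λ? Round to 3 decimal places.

λ̂_MAP = 0.329

The Exponential(rate=λ) likelihood is ∝ λ^n e^(−λΣtᵢ). Here n = 4 and Σtᵢ = 2.82 + 9.88 + 5.90 + 6.82 = 25.42.
Posterior ∝ λ^7e^(−8λ) · λ^4e^(−25.42λ) = λ^11e^(−33.42λ), i.e. Gamma(12, 33.42).
Mode = (a−1)/b = 11/33.42 ≈ 0.329.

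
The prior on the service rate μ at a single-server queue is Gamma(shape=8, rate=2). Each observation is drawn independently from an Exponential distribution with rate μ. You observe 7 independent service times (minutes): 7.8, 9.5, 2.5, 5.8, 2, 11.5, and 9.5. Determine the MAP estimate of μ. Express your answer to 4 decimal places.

μ̂_MAP = 0.2767

The Exponential(rate=μ) likelihood is ∝ μ^n e^(−μΣtᵢ). Here n = 7 and Σtᵢ = 7.8 + 9.5 + 2.5 + 5.8 + 2 + 11.5 + 9.5 = 48.6.
Posterior ∝ μ^7e^(−2μ) · μ^7e^(−48.6μ) = μ^14e^(−50.6μ), i.e. Gamma(15, 50.6).
Mode = (a−1)/b = 14/50.6 ≈ 0.2767.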